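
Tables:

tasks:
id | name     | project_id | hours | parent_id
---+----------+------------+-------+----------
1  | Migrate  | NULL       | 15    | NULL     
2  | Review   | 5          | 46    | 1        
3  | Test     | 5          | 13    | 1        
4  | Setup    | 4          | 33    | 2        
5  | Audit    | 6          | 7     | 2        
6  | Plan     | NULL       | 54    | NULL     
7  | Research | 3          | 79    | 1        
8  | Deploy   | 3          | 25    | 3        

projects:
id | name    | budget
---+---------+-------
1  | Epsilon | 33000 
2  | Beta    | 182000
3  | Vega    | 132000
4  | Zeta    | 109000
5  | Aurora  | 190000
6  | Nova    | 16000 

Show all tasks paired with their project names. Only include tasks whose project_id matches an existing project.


INNER JOIN keeps only tasks rows whose project_id matches an id in projects. Walk through each task:
  - task 1 (Migrate): project_id=NULL, no match -> dropped
  - task 2 (Review): project_id=5 -> matches Aurora
  - task 3 (Test): project_id=5 -> matches Aurora
  - task 4 (Setup): project_id=4 -> matches Zeta
  - task 5 (Audit): project_id=6 -> matches Nova
  - task 6 (Plan): project_id=NULL, no match -> dropped
  - task 7 (Research): project_id=3 -> matches Vega
  - task 8 (Deploy): project_id=3 -> matches Vega
So 2 of 8 rows are dropped.

SQL:
SELECT a.name, b.name AS project
FROM tasks a
INNER JOIN projects b ON a.project_id = b.id

Result:
name     | project
---------+--------
Review   | Aurora 
Test     | Aurora 
Setup    | Zeta   
Audit    | Nova   
Research | Vega   
Deploy   | Vega   


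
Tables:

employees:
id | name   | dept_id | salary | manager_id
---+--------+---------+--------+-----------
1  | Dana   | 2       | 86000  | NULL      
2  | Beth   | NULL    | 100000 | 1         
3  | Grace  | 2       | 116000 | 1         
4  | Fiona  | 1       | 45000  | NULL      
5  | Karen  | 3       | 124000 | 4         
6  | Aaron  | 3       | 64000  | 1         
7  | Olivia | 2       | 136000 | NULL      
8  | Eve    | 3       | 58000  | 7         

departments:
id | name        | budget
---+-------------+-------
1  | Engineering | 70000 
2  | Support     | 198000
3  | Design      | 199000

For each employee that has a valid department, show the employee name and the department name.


INNER JOIN keeps only employees rows whose dept_id matches an id in departments. Walk through each employee:
  - employee 1 (Dana): dept_id=2 -> matches Support
  - employee 2 (Beth): dept_id=NULL, no match -> dropped
  - employee 3 (Grace): dept_id=2 -> matches Support
  - employee 4 (Fiona): dept_id=1 -> matches Engineering
  - employee 5 (Karen): dept_id=3 -> matches Design
  - employee 6 (Aaron): dept_id=3 -> matches Design
  - employee 7 (Olivia): dept_id=2 -> matches Support
  - employee 8 (Eve): dept_id=3 -> matches Design
So 1 of 8 rows is dropped.

SQL:
SELECT a.name, b.name AS department
FROM employees a
INNER JOIN departments b ON a.dept_id = b.id

Result:
name   | department 
-------+------------
Dana   | Support    
Grace  | Support    
Fiona  | Engineering
Karen  | Design     
Aaron  | Design     
Olivia | Support    
Eve    | Design     


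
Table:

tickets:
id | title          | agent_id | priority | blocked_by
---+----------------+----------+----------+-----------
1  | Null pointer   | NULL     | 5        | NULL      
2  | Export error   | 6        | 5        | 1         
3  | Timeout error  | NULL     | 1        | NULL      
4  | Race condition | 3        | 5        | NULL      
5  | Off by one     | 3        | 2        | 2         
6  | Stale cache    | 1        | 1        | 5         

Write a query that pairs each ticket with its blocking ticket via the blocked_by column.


This is a self-join: tickets is joined to a second copy of itself, matching each row's blocked_by to another row's id. Use LEFT JOIN so rows with blocked_by=NULL are kept.
  - ticket 1 (Null pointer): blocked_by=NULL -> NULL
  - ticket 2 (Export error): blocked_by=1 -> Null pointer
  - ticket 3 (Timeout error): blocked_by=NULL -> NULL
  - ticket 4 (Race condition): blocked_by=NULL -> NULL
  - ticket 5 (Off by one): blocked_by=2 -> Export error
  - ticket 6 (Stale cache): blocked_by=5 -> Off by one

SQL:
SELECT a.title AS item, b.title AS blocked_by
FROM tickets a
LEFT JOIN tickets b ON a.blocked_by = b.id

Result:
item           | blocked_by  
---------------+-------------
Null pointer   | NULL        
Export error   | Null pointer
Timeout error  | NULL        
Race condition | NULL        
Off by one     | Export error
Stale cache    | Off by one  


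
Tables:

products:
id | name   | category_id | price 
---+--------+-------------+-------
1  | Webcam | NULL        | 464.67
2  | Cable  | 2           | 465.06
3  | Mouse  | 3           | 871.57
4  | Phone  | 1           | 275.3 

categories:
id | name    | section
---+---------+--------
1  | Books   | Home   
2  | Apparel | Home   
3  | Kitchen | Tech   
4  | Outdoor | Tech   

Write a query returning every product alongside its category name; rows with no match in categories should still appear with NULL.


LEFT JOIN keeps every row from products (the left table); where category_id has no match in categories, the category columns become NULL. Walk through each product:
  - product 1 (Webcam): category_id=NULL, no match -> kept with NULL
  - product 2 (Cable): category_id=2 -> matches Apparel
  - product 3 (Mouse): category_id=3 -> matches Kitchen
  - product 4 (Phone): category_id=1 -> matches Books
All 4 rows appear; 1 has NULL category.

SQL:
SELECT a.name, b.name AS category
FROM products a
LEFT JOIN categories b ON a.category_id = b.id

Result:
name   | category
-------+---------
Webcam | NULL    
Cable  | Apparel 
Mouse  | Kitchen 
Phone  | Books   


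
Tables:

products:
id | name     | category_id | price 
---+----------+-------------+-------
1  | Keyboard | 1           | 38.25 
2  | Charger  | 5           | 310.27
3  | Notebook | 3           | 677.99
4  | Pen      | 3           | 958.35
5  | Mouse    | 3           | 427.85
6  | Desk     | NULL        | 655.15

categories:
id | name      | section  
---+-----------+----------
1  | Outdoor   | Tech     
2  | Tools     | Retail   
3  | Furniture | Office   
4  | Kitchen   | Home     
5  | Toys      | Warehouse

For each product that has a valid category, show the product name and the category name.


INNER JOIN keeps only products rows whose category_id matches an id in categories. Walk through each product:
  - product 1 (Keyboard): category_id=1 -> matches Outdoor
  - product 2 (Charger): category_id=5 -> matches Toys
  - product 3 (Notebook): category_id=3 -> matches Furniture
  - product 4 (Pen): category_id=3 -> matches Furniture
  - product 5 (Mouse): category_id=3 -> matches Furniture
  - product 6 (Desk): category_id=NULL, no match -> dropped
So 1 of 6 rows is dropped.

SQL:
SELECT a.name, b.name AS category
FROM products a
INNER JOIN categories b ON a.category_id = b.id

Result:
name     | category 
---------+----------
Keyboard | Outdoor  
Charger  | Toys     
Notebook | Furniture
Pen      | Furniture
Mouse    | Furniture


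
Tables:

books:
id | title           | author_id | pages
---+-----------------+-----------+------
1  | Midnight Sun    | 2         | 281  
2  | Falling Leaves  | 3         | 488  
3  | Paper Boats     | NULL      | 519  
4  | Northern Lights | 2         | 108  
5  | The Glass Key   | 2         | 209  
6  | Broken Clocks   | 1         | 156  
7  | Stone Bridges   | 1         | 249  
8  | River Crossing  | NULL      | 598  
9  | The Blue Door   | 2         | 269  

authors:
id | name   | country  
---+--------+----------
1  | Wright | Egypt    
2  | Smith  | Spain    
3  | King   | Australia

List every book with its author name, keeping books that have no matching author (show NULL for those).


LEFT JOIN keeps every row from books (the left table); where author_id has no match in authors, the author columns become NULL. Walk through each book:
  - book 1 (Midnight Sun): author_id=2 -> matches Smith
  - book 2 (Falling Leaves): author_id=3 -> matches King
  - book 3 (Paper Boats): author_id=NULL, no match -> kept with NULL
  - book 4 (Northern Lights): author_id=2 -> matches Smith
  - book 5 (The Glass Key): author_id=2 -> matches Smith
  - book 6 (Broken Clocks): author_id=1 -> matches Wright
  - book 7 (Stone Bridges): author_id=1 -> matches Wright
  - book 8 (River Crossing): author_id=NULL, no match -> kept with NULL
  - book 9 (The Blue Door): author_id=2 -> matches Smith
All 9 rows appear; 2 have NULL author.

SQL:
SELECT a.title, b.name AS author
FROM books a
LEFT JOIN authors b ON a.author_id = b.id

Result:
title           | author
----------------+-------
Midnight Sun    | Smith 
Falling Leaves  | King  
Paper Boats     | NULL  
Northern Lights | Smith 
The Glass Key   | Smith 
Broken Clocks   | Wright
Stone Bridges   | Wright
River Crossing  | NULL  
The Blue Door   | Smith 


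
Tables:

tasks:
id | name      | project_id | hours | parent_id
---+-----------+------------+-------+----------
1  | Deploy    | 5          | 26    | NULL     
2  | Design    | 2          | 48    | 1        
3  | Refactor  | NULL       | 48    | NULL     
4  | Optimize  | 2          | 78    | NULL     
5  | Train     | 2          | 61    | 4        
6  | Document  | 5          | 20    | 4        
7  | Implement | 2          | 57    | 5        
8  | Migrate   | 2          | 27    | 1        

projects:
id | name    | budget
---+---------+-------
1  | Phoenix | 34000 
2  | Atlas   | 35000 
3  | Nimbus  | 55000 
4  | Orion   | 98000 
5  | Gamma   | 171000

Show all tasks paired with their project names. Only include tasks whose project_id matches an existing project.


INNER JOIN keeps only tasks rows whose project_id matches an id in projects. Walk through each task:
  - task 1 (Deploy): project_id=5 -> matches Gamma
  - task 2 (Design): project_id=2 -> matches Atlas
  - task 3 (Refactor): project_id=NULL, no match -> dropped
  - task 4 (Optimize): project_id=2 -> matches Atlas
  - task 5 (Train): project_id=2 -> matches Atlas
  - task 6 (Document): project_id=5 -> matches Gamma
  - task 7 (Implement): project_id=2 -> matches Atlas
  - task 8 (Migrate): project_id=2 -> matches Atlas
So 1 of 8 rows is dropped.

SQL:
SELECT a.name, b.name AS project
FROM tasks a
INNER JOIN projects b ON a.project_id = b.id

Result:
name      | project
----------+--------
Deploy    | Gamma  
Design    | Atlas  
Optimize  | Atlas  
Train     | Atlas  
Document  | Gamma  
Implement | Atlas  
Migrate   | Atlas  


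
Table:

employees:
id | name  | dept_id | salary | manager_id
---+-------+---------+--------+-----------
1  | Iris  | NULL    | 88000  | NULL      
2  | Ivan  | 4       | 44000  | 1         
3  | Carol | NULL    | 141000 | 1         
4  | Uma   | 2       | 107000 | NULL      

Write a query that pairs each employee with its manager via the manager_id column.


This is a self-join: employees is joined to a second copy of itself, matching each row's manager_id to another row's id. Use LEFT JOIN so rows with manager_id=NULL are kept.
  - employee 1 (Iris): manager_id=NULL -> NULL
  - employee 2 (Ivan): manager_id=1 -> Iris
  - employee 3 (Carol): manager_id=1 -> Iris
  - employee 4 (Uma): manager_id=NULL -> NULL

SQL:
SELECT a.name AS item, b.name AS manager
FROM employees a
LEFT JOIN employees b ON a.manager_id = b.id

Result:
item  | manager
------+--------
Iris  | NULL   
Ivan  | Iris   
Carol | Iris   
Uma   | NULL   


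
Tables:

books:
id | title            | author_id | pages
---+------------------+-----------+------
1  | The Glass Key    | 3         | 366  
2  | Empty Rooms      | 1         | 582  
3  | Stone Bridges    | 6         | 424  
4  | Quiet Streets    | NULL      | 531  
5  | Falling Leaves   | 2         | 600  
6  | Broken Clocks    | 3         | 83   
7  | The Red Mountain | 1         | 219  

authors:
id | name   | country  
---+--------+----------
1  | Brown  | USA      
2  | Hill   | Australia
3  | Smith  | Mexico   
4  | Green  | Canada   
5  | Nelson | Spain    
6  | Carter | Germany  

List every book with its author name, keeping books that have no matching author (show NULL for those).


LEFT JOIN keeps every row from books (the left table); where author_id has no match in authors, the author columns become NULL. Walk through each book:
  - book 1 (The Glass Key): author_id=3 -> matches Smith
  - book 2 (Empty Rooms): author_id=1 -> matches Brown
  - book 3 (Stone Bridges): author_id=6 -> matches Carter
  - book 4 (Quiet Streets): author_id=NULL, no match -> kept with NULL
  - book 5 (Falling Leaves): author_id=2 -> matches Hill
  - book 6 (Broken Clocks): author_id=3 -> matches Smith
  - book 7 (The Red Mountain): author_id=1 -> matches Brown
All 7 rows appear; 1 has NULL author.

SQL:
SELECT a.title, b.name AS author
FROM books a
LEFT JOIN authors b ON a.author_id = b.id

Result:
title            | author
-----------------+-------
The Glass Key    | Smith 
Empty Rooms      | Brown 
Stone Bridges    | Carter
Quiet Streets    | NULL  
Falling Leaves   | Hill  
Broken Clocks    | Smith 
The Red Mountain | Brown 


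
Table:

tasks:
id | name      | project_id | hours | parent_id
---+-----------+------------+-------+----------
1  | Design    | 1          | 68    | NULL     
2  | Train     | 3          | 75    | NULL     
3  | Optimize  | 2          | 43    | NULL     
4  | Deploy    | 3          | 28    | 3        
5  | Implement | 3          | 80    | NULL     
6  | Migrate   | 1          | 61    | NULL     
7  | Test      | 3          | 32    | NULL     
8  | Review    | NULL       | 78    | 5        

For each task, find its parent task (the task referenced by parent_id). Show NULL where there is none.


This is a self-join: tasks is joined to a second copy of itself, matching each row's parent_id to another row's id. Use LEFT JOIN so rows with parent_id=NULL are kept.
  - task 1 (Design): parent_id=NULL -> NULL
  - task 2 (Train): parent_id=NULL -> NULL
  - task 3 (Optimize): parent_id=NULL -> NULL
  - task 4 (Deploy): parent_id=3 -> Optimize
  - task 5 (Implement): parent_id=NULL -> NULL
  - task 6 (Migrate): parent_id=NULL -> NULL
  - task 7 (Test): parent_id=NULL -> NULL
  - task 8 (Review): parent_id=5 -> Implement

SQL:
SELECT a.name AS item, b.name AS parent
FROM tasks a
LEFT JOIN tasks b ON a.parent_id = b.id

Result:
item      | parent   
----------+----------
Design    | NULL     
Train     | NULL     
Optimize  | NULL     
Deploy    | Optimize 
Implement | NULL     
Migrate   | NULL     
Test      | NULL     
Review    | Implement


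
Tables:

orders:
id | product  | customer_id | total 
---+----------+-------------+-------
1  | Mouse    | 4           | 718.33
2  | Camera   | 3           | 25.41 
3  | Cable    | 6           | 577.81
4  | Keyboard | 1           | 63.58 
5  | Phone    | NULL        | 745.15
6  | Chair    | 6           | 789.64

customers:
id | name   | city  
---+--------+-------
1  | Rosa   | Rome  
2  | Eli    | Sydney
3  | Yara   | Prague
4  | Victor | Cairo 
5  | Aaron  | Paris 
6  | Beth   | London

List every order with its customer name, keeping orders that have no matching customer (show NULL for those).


LEFT JOIN keeps every row from orders (the left table); where customer_id has no match in customers, the customer columns become NULL. Walk through each order:
  - order 1 (Mouse): customer_id=4 -> matches Victor
  - order 2 (Camera): customer_id=3 -> matches Yara
  - order 3 (Cable): customer_id=6 -> matches Beth
  - order 4 (Keyboard): customer_id=1 -> matches Rosa
  - order 5 (Phone): customer_id=NULL, no match -> kept with NULL
  - order 6 (Chair): customer_id=6 -> matches Beth
All 6 rows appear; 1 has NULL customer.

SQL:
SELECT a.product, b.name AS customer
FROM orders a
LEFT JOIN customers b ON a.customer_id = b.id

Result:
product  | customer
---------+---------
Mouse    | Victor  
Camera   | Yara    
Cable    | Beth    
Keyboard | Rosa    
Phone    | NULL    
Chair    | Beth    


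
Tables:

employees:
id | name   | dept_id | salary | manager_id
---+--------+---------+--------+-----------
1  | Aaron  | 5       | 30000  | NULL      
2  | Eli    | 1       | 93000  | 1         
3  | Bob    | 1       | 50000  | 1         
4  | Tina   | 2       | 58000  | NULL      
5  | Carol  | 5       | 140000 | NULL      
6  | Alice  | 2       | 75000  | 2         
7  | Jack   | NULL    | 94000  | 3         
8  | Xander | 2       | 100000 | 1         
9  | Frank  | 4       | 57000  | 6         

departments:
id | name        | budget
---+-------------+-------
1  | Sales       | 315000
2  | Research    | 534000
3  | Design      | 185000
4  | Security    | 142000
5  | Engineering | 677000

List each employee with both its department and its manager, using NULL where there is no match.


Two LEFT JOINs from the same base table employees: one to departments via dept_id, one to employees itself via manager_id. Both are LEFT so every employee is preserved.
Match against departments:
  - employee 1 (Aaron): dept_id=5 -> matches Engineering
  - employee 2 (Eli): dept_id=1 -> matches Sales
  - employee 3 (Bob): dept_id=1 -> matches Sales
  - employee 4 (Tina): dept_id=2 -> matches Research
  - employee 5 (Carol): dept_id=5 -> matches Engineering
  - employee 6 (Alice): dept_id=2 -> matches Research
  - employee 7 (Jack): dept_id=NULL, no match -> kept with NULL
  - employee 8 (Xander): dept_id=2 -> matches Research
  - employee 9 (Frank): dept_id=4 -> matches Security
Match against employees (self):
  - employee 1 (Aaron): manager_id=NULL -> NULL
  - employee 2 (Eli): manager_id=1 -> Aaron
  - employee 3 (Bob): manager_id=1 -> Aaron
  - employee 4 (Tina): manager_id=NULL -> NULL
  - employee 5 (Carol): manager_id=NULL -> NULL
  - employee 6 (Alice): manager_id=2 -> Eli
  - employee 7 (Jack): manager_id=3 -> Bob
  - employee 8 (Xander): manager_id=1 -> Aaron
  - employee 9 (Frank): manager_id=6 -> Alice

SQL:
SELECT a.name, b.name AS department, c.name AS manager
FROM employees a
LEFT JOIN departments b ON a.dept_id = b.id
LEFT JOIN employees c ON a.manager_id = c.id

Result:
name   | department  | manager
-------+-------------+--------
Aaron  | Engineering | NULL   
Eli    | Sales       | Aaron  
Bob    | Sales       | Aaron  
Tina   | Research    | NULL   
Carol  | Engineering | NULL   
Alice  | Research    | Eli    
Jack   | NULL        | Bob    
Xander | Research    | Aaron  
Frank  | Security    | Alice  


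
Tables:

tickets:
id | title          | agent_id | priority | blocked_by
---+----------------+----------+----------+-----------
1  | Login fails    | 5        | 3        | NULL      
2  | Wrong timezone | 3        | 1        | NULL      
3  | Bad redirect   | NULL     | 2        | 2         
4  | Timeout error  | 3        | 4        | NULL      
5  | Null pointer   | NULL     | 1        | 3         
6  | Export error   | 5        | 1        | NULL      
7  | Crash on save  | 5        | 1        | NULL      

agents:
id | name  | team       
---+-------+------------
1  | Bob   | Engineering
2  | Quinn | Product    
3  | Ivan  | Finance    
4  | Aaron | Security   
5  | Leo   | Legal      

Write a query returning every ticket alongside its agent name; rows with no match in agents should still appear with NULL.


LEFT JOIN keeps every row from tickets (the left table); where agent_id has no match in agents, the agent columns become NULL. Walk through each ticket:
  - ticket 1 (Login fails): agent_id=5 -> matches Leo
  - ticket 2 (Wrong timezone): agent_id=3 -> matches Ivan
  - ticket 3 (Bad redirect): agent_id=NULL, no match -> kept with NULL
  - ticket 4 (Timeout error): agent_id=3 -> matches Ivan
  - ticket 5 (Null pointer): agent_id=NULL, no match -> kept with NULL
  - ticket 6 (Export error): agent_id=5 -> matches Leo
  - ticket 7 (Crash on save): agent_id=5 -> matches Leo
All 7 rows appear; 2 have NULL agent.

SQL:
SELECT a.title, b.name AS agent
FROM tickets a
LEFT JOIN agents b ON a.agent_id = b.id

Result:
title          | agent
---------------+------
Login fails    | Leo  
Wrong timezone | Ivan 
Bad redirect   | NULL 
Timeout error  | Ivan 
Null pointer   | NULL 
Export error   | Leo  
Crash on save  | Leo  


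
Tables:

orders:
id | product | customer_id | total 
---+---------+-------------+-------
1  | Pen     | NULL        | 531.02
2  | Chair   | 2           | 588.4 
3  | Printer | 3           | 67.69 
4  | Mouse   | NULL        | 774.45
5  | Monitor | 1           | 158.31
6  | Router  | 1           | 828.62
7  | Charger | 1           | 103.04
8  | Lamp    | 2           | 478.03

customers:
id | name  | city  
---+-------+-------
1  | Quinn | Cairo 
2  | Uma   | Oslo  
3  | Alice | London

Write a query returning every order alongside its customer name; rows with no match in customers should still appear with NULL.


LEFT JOIN keeps every row from orders (the left table); where customer_id has no match in customers, the customer columns become NULL. Walk through each order:
  - order 1 (Pen): customer_id=NULL, no match -> kept with NULL
  - order 2 (Chair): customer_id=2 -> matches Uma
  - order 3 (Printer): customer_id=3 -> matches Alice
  - order 4 (Mouse): customer_id=NULL, no match -> kept with NULL
  - order 5 (Monitor): customer_id=1 -> matches Quinn
  - order 6 (Router): customer_id=1 -> matches Quinn
  - order 7 (Charger): customer_id=1 -> matches Quinn
  - order 8 (Lamp): customer_id=2 -> matches Uma
All 8 rows appear; 2 have NULL customer.

SQL:
SELECT a.product, b.name AS customer
FROM orders a
LEFT JOIN customers b ON a.customer_id = b.id

Result:
product | customer
--------+---------
Pen     | NULL    
Chair   | Uma     
Printer | Alice   
Mouse   | NULL    
Monitor | Quinn   
Router  | Quinn   
Charger | Quinn   
Lamp    | Uma     


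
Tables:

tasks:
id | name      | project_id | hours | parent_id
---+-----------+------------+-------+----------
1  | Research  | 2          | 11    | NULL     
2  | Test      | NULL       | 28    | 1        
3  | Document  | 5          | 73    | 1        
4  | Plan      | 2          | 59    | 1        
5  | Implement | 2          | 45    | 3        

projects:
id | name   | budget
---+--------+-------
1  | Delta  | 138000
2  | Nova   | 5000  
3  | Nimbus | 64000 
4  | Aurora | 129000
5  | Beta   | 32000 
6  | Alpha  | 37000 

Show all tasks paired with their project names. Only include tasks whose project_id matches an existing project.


INNER JOIN keeps only tasks rows whose project_id matches an id in projects. Walk through each task:
  - task 1 (Research): project_id=2 -> matches Nova
  - task 2 (Test): project_id=NULL, no match -> dropped
  - task 3 (Document): project_id=5 -> matches Beta
  - task 4 (Plan): project_id=2 -> matches Nova
  - task 5 (Implement): project_id=2 -> matches Nova
So 1 of 5 rows is dropped.

SQL:
SELECT a.name, b.name AS project
FROM tasks a
INNER JOIN projects b ON a.project_id = b.id

Result:
name      | project
----------+--------
Research  | Nova   
Document  | Beta   
Plan      | Nova   
Implement | Nova   


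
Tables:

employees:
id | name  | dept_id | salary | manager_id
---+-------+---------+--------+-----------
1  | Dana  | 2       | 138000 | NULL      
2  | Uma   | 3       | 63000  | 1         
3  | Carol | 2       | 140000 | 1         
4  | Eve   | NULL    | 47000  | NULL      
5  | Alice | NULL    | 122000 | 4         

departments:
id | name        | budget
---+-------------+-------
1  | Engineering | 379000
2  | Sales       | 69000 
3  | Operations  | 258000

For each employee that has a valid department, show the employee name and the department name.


INNER JOIN keeps only employees rows whose dept_id matches an id in departments. Walk through each employee:
  - employee 1 (Dana): dept_id=2 -> matches Sales
  - employee 2 (Uma): dept_id=3 -> matches Operations
  - employee 3 (Carol): dept_id=2 -> matches Sales
  - employee 4 (Eve): dept_id=NULL, no match -> dropped
  - employee 5 (Alice): dept_id=NULL, no match -> dropped
So 2 of 5 rows are dropped.

SQL:
SELECT a.name, b.name AS department
FROM employees a
INNER JOIN departments b ON a.dept_id = b.id

Result:
name  | department
------+-----------
Dana  | Sales     
Uma   | Operations
Carol | Sales     


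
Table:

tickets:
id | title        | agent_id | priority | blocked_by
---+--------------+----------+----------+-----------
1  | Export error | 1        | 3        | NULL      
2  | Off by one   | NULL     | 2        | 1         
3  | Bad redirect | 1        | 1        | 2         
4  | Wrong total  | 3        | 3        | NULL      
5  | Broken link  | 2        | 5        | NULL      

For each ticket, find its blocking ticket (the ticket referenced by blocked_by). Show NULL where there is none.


This is a self-join: tickets is joined to a second copy of itself, matching each row's blocked_by to another row's id. Use LEFT JOIN so rows with blocked_by=NULL are kept.
  - ticket 1 (Export error): blocked_by=NULL -> NULL
  - ticket 2 (Off by one): blocked_by=1 -> Export error
  - ticket 3 (Bad redirect): blocked_by=2 -> Off by one
  - ticket 4 (Wrong total): blocked_by=NULL -> NULL
  - ticket 5 (Broken link): blocked_by=NULL -> NULL

SQL:
SELECT a.title AS item, b.title AS blocked_by
FROM tickets a
LEFT JOIN tickets b ON a.blocked_by = b.id

Result:
item         | blocked_by  
-------------+-------------
Export error | NULL        
Off by one   | Export error
Bad redirect | Off by one  
Wrong total  | NULL        
Broken link  | NULL        


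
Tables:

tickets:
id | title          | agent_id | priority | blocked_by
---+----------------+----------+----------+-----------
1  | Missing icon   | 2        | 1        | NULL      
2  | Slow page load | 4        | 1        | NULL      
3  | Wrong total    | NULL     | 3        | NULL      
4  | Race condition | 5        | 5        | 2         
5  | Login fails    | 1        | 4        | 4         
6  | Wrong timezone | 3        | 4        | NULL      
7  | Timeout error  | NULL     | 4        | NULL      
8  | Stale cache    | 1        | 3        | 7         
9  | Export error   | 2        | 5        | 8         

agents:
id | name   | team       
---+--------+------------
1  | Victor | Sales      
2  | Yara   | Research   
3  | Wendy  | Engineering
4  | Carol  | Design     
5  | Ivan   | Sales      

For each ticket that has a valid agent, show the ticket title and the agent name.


INNER JOIN keeps only tickets rows whose agent_id matches an id in agents. Walk through each ticket:
  - ticket 1 (Missing icon): agent_id=2 -> matches Yara
  - ticket 2 (Slow page load): agent_id=4 -> matches Carol
  - ticket 3 (Wrong total): agent_id=NULL, no match -> dropped
  - ticket 4 (Race condition): agent_id=5 -> matches Ivan
  - ticket 5 (Login fails): agent_id=1 -> matches Victor
  - ticket 6 (Wrong timezone): agent_id=3 -> matches Wendy
  - ticket 7 (Timeout error): agent_id=NULL, no match -> dropped
  - ticket 8 (Stale cache): agent_id=1 -> matches Victor
  - ticket 9 (Export error): agent_id=2 -> matches Yara
So 2 of 9 rows are dropped.

SQL:
SELECT a.title, b.name AS agent
FROM tickets a
INNER JOIN agents b ON a.agent_id = b.id

Result:
title          | agent 
---------------+-------
Missing icon   | Yara  
Slow page load | Carol 
Race condition | Ivan  
Login fails    | Victor
Wrong timezone | Wendy 
Stale cache    | Victor
Export error   | Yara  


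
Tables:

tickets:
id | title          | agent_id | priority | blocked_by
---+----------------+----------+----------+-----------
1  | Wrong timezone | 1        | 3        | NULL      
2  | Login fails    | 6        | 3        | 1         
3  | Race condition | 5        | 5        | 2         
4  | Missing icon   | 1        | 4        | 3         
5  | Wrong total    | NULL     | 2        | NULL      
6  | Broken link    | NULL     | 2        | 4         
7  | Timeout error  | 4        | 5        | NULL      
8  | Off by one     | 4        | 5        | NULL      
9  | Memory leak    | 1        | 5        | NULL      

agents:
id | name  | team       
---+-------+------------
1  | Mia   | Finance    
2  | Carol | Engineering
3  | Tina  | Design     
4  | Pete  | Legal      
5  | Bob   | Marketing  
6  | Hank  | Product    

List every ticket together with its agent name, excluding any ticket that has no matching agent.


INNER JOIN keeps only tickets rows whose agent_id matches an id in agents. Walk through each ticket:
  - ticket 1 (Wrong timezone): agent_id=1 -> matches Mia
  - ticket 2 (Login fails): agent_id=6 -> matches Hank
  - ticket 3 (Race condition): agent_id=5 -> matches Bob
  - ticket 4 (Missing icon): agent_id=1 -> matches Mia
  - ticket 5 (Wrong total): agent_id=NULL, no match -> dropped
  - ticket 6 (Broken link): agent_id=NULL, no match -> dropped
  - ticket 7 (Timeout error): agent_id=4 -> matches Pete
  - ticket 8 (Off by one): agent_id=4 -> matches Pete
  - ticket 9 (Memory leak): agent_id=1 -> matches Mia
So 2 of 9 rows are dropped.

SQL:
SELECT a.title, b.name AS agent
FROM tickets a
INNER JOIN agents b ON a.agent_id = b.id

Result:
title          | agent
---------------+------
Wrong timezone | Mia  
Login fails    | Hank 
Race condition | Bob  
Missing icon   | Mia  
Timeout error  | Pete 
Off by one     | Pete 
Memory leak    | Mia  


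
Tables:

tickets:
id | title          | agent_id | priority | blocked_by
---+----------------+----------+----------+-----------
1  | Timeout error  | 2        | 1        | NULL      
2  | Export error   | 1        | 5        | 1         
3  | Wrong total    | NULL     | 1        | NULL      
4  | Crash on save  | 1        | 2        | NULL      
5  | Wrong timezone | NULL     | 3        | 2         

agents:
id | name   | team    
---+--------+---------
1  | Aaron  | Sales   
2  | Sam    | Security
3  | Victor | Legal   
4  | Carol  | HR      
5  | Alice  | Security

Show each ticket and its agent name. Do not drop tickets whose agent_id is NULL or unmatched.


LEFT JOIN keeps every row from tickets (the left table); where agent_id has no match in agents, the agent columns become NULL. Walk through each ticket:
  - ticket 1 (Timeout error): agent_id=2 -> matches Sam
  - ticket 2 (Export error): agent_id=1 -> matches Aaron
  - ticket 3 (Wrong total): agent_id=NULL, no match -> kept with NULL
  - ticket 4 (Crash on save): agent_id=1 -> matches Aaron
  - ticket 5 (Wrong timezone): agent_id=NULL, no match -> kept with NULL
All 5 rows appear; 2 have NULL agent.

SQL:
SELECT a.title, b.name AS agent
FROM tickets a
LEFT JOIN agents b ON a.agent_id = b.id

Result:
title          | agent
---------------+------
Timeout error  | Sam  
Export error   | Aaron
Wrong total    | NULL 
Crash on save  | Aaron
Wrong timezone | NULL 


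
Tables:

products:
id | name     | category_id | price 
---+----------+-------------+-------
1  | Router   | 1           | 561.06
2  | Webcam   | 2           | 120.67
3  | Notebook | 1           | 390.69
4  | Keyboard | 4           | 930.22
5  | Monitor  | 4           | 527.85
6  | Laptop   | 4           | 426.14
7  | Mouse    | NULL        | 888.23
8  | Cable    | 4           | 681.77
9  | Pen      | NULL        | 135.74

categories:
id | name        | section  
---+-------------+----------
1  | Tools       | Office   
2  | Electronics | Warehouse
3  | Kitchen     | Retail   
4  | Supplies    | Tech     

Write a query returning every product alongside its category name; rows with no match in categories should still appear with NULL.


LEFT JOIN keeps every row from products (the left table); where category_id has no match in categories, the category columns become NULL. Walk through each product:
  - product 1 (Router): category_id=1 -> matches Tools
  - product 2 (Webcam): category_id=2 -> matches Electronics
  - product 3 (Notebook): category_id=1 -> matches Tools
  - product 4 (Keyboard): category_id=4 -> matches Supplies
  - product 5 (Monitor): category_id=4 -> matches Supplies
  - product 6 (Laptop): category_id=4 -> matches Supplies
  - product 7 (Mouse): category_id=NULL, no match -> kept with NULL
  - product 8 (Cable): category_id=4 -> matches Supplies
  - product 9 (Pen): category_id=NULL, no match -> kept with NULL
All 9 rows appear; 2 have NULL category.

SQL:
SELECT a.name, b.name AS category
FROM products a
LEFT JOIN categories b ON a.category_id = b.id

Result:
name     | category   
---------+------------
Router   | Tools      
Webcam   | Electronics
Notebook | Tools      
Keyboard | Supplies   
Monitor  | Supplies   
Laptop   | Supplies   
Mouse    | NULL       
Cable    | Supplies   
Pen      | NULL       


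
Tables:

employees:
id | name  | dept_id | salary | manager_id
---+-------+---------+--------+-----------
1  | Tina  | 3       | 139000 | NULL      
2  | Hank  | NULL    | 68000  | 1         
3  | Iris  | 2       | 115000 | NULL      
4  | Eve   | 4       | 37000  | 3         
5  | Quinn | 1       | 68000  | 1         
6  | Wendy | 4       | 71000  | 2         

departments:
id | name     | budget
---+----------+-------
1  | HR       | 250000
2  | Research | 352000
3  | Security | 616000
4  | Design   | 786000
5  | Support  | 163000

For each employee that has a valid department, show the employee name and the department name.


INNER JOIN keeps only employees rows whose dept_id matches an id in departments. Walk through each employee:
  - employee 1 (Tina): dept_id=3 -> matches Security
  - employee 2 (Hank): dept_id=NULL, no match -> dropped
  - employee 3 (Iris): dept_id=2 -> matches Research
  - employee 4 (Eve): dept_id=4 -> matches Design
  - employee 5 (Quinn): dept_id=1 -> matches HR
  - employee 6 (Wendy): dept_id=4 -> matches Design
So 1 of 6 rows is dropped.

SQL:
SELECT a.name, b.name AS department
FROM employees a
INNER JOIN departments b ON a.dept_id = b.id

Result:
name  | department
------+-----------
Tina  | Security  
Iris  | Research  
Eve   | Design    
Quinn | HR        
Wendy | Design    


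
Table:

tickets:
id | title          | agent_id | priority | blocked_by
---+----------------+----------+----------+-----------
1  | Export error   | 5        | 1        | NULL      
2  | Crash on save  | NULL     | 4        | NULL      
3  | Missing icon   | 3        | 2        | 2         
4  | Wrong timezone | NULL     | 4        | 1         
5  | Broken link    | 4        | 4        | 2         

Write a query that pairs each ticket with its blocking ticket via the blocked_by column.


This is a self-join: tickets is joined to a second copy of itself, matching each row's blocked_by to another row's id. Use LEFT JOIN so rows with blocked_by=NULL are kept.
  - ticket 1 (Export error): blocked_by=NULL -> NULL
  - ticket 2 (Crash on save): blocked_by=NULL -> NULL
  - ticket 3 (Missing icon): blocked_by=2 -> Crash on save
  - ticket 4 (Wrong timezone): blocked_by=1 -> Export error
  - ticket 5 (Broken link): blocked_by=2 -> Crash on save

SQL:
SELECT a.title AS item, b.title AS blocked_by
FROM tickets a
LEFT JOIN tickets b ON a.blocked_by = b.id

Result:
item           | blocked_by   
---------------+--------------
Export error   | NULL         
Crash on save  | NULL         
Missing icon   | Crash on save
Wrong timezone | Export error 
Broken link    | Crash on save


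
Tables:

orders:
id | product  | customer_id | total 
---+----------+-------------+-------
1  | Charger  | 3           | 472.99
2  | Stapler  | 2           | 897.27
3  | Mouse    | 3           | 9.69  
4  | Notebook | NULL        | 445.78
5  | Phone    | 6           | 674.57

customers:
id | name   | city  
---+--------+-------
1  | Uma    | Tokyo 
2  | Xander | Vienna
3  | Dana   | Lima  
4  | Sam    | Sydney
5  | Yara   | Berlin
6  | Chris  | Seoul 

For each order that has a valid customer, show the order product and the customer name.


INNER JOIN keeps only orders rows whose customer_id matches an id in customers. Walk through each order:
  - order 1 (Charger): customer_id=3 -> matches Dana
  - order 2 (Stapler): customer_id=2 -> matches Xander
  - order 3 (Mouse): customer_id=3 -> matches Dana
  - order 4 (Notebook): customer_id=NULL, no match -> dropped
  - order 5 (Phone): customer_id=6 -> matches Chris
So 1 of 5 rows is dropped.

SQL:
SELECT a.product, b.name AS customer
FROM orders a
INNER JOIN customers b ON a.customer_id = b.id

Result:
product | customer
--------+---------
Charger | Dana    
Stapler | Xander  
Mouse   | Dana    
Phone   | Chris   


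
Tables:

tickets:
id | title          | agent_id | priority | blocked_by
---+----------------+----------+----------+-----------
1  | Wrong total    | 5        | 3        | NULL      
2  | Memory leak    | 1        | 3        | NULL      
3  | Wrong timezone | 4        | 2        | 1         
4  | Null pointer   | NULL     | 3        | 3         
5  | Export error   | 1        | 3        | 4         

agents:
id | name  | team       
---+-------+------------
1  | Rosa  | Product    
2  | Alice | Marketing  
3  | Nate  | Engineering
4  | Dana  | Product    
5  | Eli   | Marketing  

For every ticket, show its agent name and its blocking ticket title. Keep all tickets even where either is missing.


Two LEFT JOINs from the same base table tickets: one to agents via agent_id, one to tickets itself via blocked_by. Both are LEFT so every ticket is preserved.
Match against agents:
  - ticket 1 (Wrong total): agent_id=5 -> matches Eli
  - ticket 2 (Memory leak): agent_id=1 -> matches Rosa
  - ticket 3 (Wrong timezone): agent_id=4 -> matches Dana
  - ticket 4 (Null pointer): agent_id=NULL, no match -> kept with NULL
  - ticket 5 (Export error): agent_id=1 -> matches Rosa
Match against tickets (self):
  - ticket 1 (Wrong total): blocked_by=NULL -> NULL
  - ticket 2 (Memory leak): blocked_by=NULL -> NULL
  - ticket 3 (Wrong timezone): blocked_by=1 -> Wrong total
  - ticket 4 (Null pointer): blocked_by=3 -> Wrong timezone
  - ticket 5 (Export error): blocked_by=4 -> Null pointer

SQL:
SELECT a.title, b.name AS agent, c.title AS blocked_by
FROM tickets a
LEFT JOIN agents b ON a.agent_id = b.id
LEFT JOIN tickets c ON a.blocked_by = c.id

Result:
title          | agent | blocked_by    
---------------+-------+---------------
Wrong total    | Eli   | NULL          
Memory leak    | Rosa  | NULL          
Wrong timezone | Dana  | Wrong total   
Null pointer   | NULL  | Wrong timezone
Export error   | Rosa  | Null pointer  


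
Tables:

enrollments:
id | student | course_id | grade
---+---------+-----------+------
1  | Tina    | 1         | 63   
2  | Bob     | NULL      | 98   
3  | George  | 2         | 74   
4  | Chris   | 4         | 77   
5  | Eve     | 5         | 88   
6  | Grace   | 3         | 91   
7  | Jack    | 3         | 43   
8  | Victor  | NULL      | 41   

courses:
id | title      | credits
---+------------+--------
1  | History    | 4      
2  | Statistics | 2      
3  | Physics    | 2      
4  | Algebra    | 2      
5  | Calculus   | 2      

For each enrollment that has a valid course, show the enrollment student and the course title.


INNER JOIN keeps only enrollments rows whose course_id matches an id in courses. Walk through each enrollment:
  - enrollment 1 (Tina): course_id=1 -> matches History
  - enrollment 2 (Bob): course_id=NULL, no match -> dropped
  - enrollment 3 (George): course_id=2 -> matches Statistics
  - enrollment 4 (Chris): course_id=4 -> matches Algebra
  - enrollment 5 (Eve): course_id=5 -> matches Calculus
  - enrollment 6 (Grace): course_id=3 -> matches Physics
  - enrollment 7 (Jack): course_id=3 -> matches Physics
  - enrollment 8 (Victor): course_id=NULL, no match -> dropped
So 2 of 8 rows are dropped.

SQL:
SELECT a.student, b.title AS course
FROM enrollments a
INNER JOIN courses b ON a.course_id = b.id

Result:
student | course    
--------+-----------
Tina    | History   
George  | Statistics
Chris   | Algebra   
Eve     | Calculus  
Grace   | Physics   
Jack    | Physics   


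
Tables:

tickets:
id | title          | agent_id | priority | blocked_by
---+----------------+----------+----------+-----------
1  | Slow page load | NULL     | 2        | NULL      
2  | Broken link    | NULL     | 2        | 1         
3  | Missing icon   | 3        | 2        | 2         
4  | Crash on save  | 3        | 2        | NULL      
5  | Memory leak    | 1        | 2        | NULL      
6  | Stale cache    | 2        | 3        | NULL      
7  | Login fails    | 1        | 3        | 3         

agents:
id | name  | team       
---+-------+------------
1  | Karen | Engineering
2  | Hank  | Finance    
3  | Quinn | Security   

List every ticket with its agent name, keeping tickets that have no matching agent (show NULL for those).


LEFT JOIN keeps every row from tickets (the left table); where agent_id has no match in agents, the agent columns become NULL. Walk through each ticket:
  - ticket 1 (Slow page load): agent_id=NULL, no match -> kept with NULL
  - ticket 2 (Broken link): agent_id=NULL, no match -> kept with NULL
  - ticket 3 (Missing icon): agent_id=3 -> matches Quinn
  - ticket 4 (Crash on save): agent_id=3 -> matches Quinn
  - ticket 5 (Memory leak): agent_id=1 -> matches Karen
  - ticket 6 (Stale cache): agent_id=2 -> matches Hank
  - ticket 7 (Login fails): agent_id=1 -> matches Karen
All 7 rows appear; 2 have NULL agent.

SQL:
SELECT a.title, b.name AS agent
FROM tickets a
LEFT JOIN agents b ON a.agent_id = b.id

Result:
title          | agent
---------------+------
Slow page load | NULL 
Broken link    | NULL 
Missing icon   | Quinn
Crash on save  | Quinn
Memory leak    | Karen
Stale cache    | Hank 
Login fails    | Karen
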